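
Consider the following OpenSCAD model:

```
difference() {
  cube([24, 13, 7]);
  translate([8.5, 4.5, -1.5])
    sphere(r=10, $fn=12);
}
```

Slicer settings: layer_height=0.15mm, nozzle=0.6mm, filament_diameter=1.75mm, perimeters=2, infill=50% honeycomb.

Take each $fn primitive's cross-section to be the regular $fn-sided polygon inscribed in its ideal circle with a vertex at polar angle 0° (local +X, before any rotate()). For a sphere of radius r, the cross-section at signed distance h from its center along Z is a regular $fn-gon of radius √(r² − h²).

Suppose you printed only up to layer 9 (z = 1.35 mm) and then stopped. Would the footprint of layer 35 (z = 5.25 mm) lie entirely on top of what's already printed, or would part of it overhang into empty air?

Compare the two slices. At z = 1.35: the cube is present — its section is the full 24×13 rectangle (area 312.00 mm²); the r=10 sphere at (8.5, 4.5) slices to a regular 12-gon of circumradius 9.585 (√(r²−h²) with h=2.85 from center) (area = (12/2)·9.585²·sin(360°/12) = 275.63 mm²); Subtracting the remaining from the first: starting from the 24×13 cube (312.00 mm²), the r=10 sphere at (8.5, 4.5) partially overlaps it — only the 209.87 mm² overlap (of its 275.63 mm²) is removed, clipping the outline — area = 102.13 mm². At z = 5.25: the 24×13 cube contributes its full rectangle (area 312.00 mm²); the r=10 sphere at (8.5, 4.5) contributes a regular 12-gon of circumradius √(10²−6.75²) = 7.378 (area = (12/2)·7.378²·sin(360°/12) = 163.31 mm²); After the difference (first − rest): starting from the 24×13 cube (312.00 mm²), the r=10 sphere at (8.5, 4.5) partially overlaps it — only the 142.15 mm² overlap (of its 163.31 mm²) is removed, clipping the outline — area = 169.85 mm². Checking containment: at z = 5.25 the cross-section extends beyond the z = 1.35 cross-section by about 67.71 mm².

part overhangs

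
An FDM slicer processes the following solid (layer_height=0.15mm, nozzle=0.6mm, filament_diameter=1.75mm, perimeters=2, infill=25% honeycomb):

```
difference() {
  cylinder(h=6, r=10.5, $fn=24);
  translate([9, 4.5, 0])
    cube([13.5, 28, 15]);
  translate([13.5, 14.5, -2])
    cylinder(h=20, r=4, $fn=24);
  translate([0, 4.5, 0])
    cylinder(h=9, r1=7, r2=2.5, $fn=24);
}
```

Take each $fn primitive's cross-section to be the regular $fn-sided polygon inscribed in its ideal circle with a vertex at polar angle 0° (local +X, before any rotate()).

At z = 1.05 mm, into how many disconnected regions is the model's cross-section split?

At z = 1.05 mm: the r=10.5 cylinder contributes a regular 24-gon of circumradius 10.5; the cube at (9, 4.5) is present — its section is the full 13.5×28 rectangle; the r=4 cylinder at (13.5, 14.5) gives a regular 24-gon of circumradius 4 (constant along its height); the cone at (0, 4.5): at t=0.117 of its height the radius interpolates to r₁+(r₂−r₁)t = 6.475, giving a regular 24-gon of that circumradius; After the difference (first − rest): starting from the r=10.5 cylinder, the 13.5×28 cube at (9, 4.5) partially overlaps it — only the 0.19 mm² overlap (of its 378.00 mm²) is removed, clipping the outline; the r=4 cylinder at (13.5, 14.5) misses the remaining region (no effect); the cone at (0, 4.5) partially overlaps it — only the 127.66 mm² overlap (of its 130.21 mm²) is removed, clipping the outline — 1 connected region. The result has 1 disconnected region.

1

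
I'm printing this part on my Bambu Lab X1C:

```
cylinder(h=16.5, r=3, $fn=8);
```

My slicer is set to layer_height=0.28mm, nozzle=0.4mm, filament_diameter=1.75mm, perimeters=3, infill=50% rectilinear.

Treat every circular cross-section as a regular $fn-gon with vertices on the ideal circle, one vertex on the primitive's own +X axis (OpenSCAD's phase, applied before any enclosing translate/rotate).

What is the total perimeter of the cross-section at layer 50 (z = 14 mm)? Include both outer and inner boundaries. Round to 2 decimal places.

18.37 mm

At z = 14 mm: the r=3 cylinder gives a regular 8-gon of circumradius 3 (constant along its height) (perimeter = 2·8·3.000·sin(180°/8) = 18.37 mm). Overall, the cross-section is a single solid region. Total boundary length (outer) = 18.37 mm.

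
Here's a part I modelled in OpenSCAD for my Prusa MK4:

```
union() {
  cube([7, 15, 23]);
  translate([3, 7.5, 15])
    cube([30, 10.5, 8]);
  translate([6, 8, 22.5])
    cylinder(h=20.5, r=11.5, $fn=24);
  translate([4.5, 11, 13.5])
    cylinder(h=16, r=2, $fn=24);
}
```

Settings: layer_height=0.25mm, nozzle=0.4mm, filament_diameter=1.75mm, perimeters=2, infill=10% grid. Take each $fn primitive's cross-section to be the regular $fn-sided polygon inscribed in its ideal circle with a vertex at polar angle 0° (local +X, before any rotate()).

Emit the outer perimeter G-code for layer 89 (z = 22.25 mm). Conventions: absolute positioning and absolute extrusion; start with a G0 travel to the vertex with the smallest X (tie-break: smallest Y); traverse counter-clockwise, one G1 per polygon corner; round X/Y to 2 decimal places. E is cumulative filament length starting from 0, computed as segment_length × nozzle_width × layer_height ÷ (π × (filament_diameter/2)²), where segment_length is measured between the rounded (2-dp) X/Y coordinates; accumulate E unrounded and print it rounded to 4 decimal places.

At z = 22.25 mm: the cube (footprint 7×15) is included at this height; the cube at (3, 7.5) is present — its section is the full 30×10.5 rectangle; the cylinder at (6, 8) is not intersected at this z (z outside [22.5, 43]); the r=2 cylinder at (4.5, 11) gives a regular 24-gon of circumradius 2 (constant along its height); Taking the union: the regions partially overlap (shared area 42.42 mm²), so overlapping operands fuse into one piece — 1 connected region. The outline is a single polygon with 8 vertices. Extrusion per mm of travel: 0.4 × 0.25 / (π × 0.875²) = 0.041575. Accumulating E over each segment gives final E = 4.2407.

G0 X0.00 Y0.00 Z22.25
G1 X7.00 Y0.00 E0.2910
G1 X7.00 Y7.50 E0.6028
G1 X33.00 Y7.50 E1.6838
G1 X33.00 Y18.00 E2.1203
G1 X3.00 Y18.00 E3.3676
G1 X3.00 Y15.00 E3.4923
G1 X0.00 Y15.00 E3.6170
G1 X0.00 Y0.00 E4.2407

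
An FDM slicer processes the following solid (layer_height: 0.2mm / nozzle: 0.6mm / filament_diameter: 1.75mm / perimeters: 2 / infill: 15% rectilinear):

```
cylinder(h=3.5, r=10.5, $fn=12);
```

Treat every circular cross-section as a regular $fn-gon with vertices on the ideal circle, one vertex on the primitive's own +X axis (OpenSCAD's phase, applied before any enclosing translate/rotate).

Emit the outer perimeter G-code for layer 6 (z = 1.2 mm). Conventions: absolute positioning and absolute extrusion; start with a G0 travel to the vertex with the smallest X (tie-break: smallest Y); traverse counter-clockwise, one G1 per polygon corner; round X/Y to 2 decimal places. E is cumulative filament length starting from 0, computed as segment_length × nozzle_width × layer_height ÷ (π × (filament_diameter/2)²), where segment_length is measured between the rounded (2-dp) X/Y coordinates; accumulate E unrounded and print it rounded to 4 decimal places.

G0 X-10.50 Y0.00 Z1.20
G1 X-9.09 Y-5.25 E0.2712
G1 X-5.25 Y-9.09 E0.5421
G1 X0.00 Y-10.50 E0.8133
G1 X5.25 Y-9.09 E1.0845
G1 X9.09 Y-5.25 E1.3555
G1 X10.50 Y0.00 E1.6267
G1 X9.09 Y5.25 E1.8979
G1 X5.25 Y9.09 E2.1688
G1 X0.00 Y10.50 E2.4400
G1 X-5.25 Y9.09 E2.7112
G1 X-9.09 Y5.25 E2.9822
G1 X-10.50 Y0.00 E3.2534

At z = 1.2 mm: the r=10.5 cylinder contributes a regular 12-gon of circumradius 10.5. The outline is a single polygon with 12 vertices. Extrusion per mm of travel: 0.6 × 0.2 / (π × 0.875²) = 0.049890. Accumulating E over each segment gives final E = 3.2534.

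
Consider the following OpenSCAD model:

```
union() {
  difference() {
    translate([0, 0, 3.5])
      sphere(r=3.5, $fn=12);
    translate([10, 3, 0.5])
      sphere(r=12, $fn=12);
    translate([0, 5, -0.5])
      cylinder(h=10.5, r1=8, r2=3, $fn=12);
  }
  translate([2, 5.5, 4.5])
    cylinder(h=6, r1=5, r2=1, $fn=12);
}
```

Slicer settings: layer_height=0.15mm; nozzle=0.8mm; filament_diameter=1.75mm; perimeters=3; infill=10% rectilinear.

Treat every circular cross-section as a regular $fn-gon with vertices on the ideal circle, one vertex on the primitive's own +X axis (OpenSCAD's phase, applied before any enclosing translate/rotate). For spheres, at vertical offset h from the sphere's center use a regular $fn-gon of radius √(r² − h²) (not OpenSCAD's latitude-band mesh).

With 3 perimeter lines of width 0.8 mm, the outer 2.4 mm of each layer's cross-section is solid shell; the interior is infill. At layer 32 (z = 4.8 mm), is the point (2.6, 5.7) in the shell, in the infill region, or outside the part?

infill

At z = 4.8 mm: the sphere: section is a regular 12-gon, circumradius = √(r²−h²) = √(3.5²−1.3²) = 3.250; the r=12 sphere at (10, 3) contributes a regular 12-gon of circumradius √(12²−4.3²) = 11.203; the cone at (0, 5) (r1=8→r2=3) has section circumradius 5.476 here — a regular 12-gon; After the difference (first − rest): starting from the r=3.5 sphere, the r=12 sphere at (10, 3) partially overlaps it — only the 18.17 mm² overlap (of its 376.53 mm²) is removed, clipping the outline; the cone at (0, 5) partially overlaps it — only the 5.36 mm² overlap (of its 89.97 mm²) is removed, clipping the outline — 1 connected region; the cone at (2, 5.5): at t=0.050 of its height the radius interpolates to r₁+(r₂−r₁)t = 4.800, giving a regular 12-gon of that circumradius; Taking the union: the 2 present regions are separate (no shared area or edge), so areas and boundary lengths simply add and each stays a separate island — 2 connected regions. Overall, the cross-section has 2 separate islands. The nearest boundary edge runs (6.16, 7.90)→(6.80, 5.50); distance from the point to it = 4.01 mm. (Shell/infill is judged within the island containing the point — the largest one.) The point is inside the cross-section and 4.01 mm from the nearest boundary — more than the 2.4 mm shell width (3 × 0.8), so it's in the infill interior.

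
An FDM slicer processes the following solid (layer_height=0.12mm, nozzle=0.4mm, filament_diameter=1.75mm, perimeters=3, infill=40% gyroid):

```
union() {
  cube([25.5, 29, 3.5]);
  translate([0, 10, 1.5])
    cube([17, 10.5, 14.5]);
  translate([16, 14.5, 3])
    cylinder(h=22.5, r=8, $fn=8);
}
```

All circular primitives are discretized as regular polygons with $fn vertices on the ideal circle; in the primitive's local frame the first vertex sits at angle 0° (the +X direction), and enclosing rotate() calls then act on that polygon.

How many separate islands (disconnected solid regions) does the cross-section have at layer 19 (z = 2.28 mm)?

At z = 2.28 mm: the cube (footprint 25.5×29) is included at this height; the cube at (0, 10) (footprint 17×10.5) is included at this height; the cylinder at (16, 14.5) is absent (z outside [3, 25.5]); Merging all regions: the 17×10.5 cube at (0, 10) lies entirely inside the 25.5×29 cube, so the union is just the 25.5×29 cube — 1 connected region. Overall, the cross-section is a single solid region. Island count = 1.

1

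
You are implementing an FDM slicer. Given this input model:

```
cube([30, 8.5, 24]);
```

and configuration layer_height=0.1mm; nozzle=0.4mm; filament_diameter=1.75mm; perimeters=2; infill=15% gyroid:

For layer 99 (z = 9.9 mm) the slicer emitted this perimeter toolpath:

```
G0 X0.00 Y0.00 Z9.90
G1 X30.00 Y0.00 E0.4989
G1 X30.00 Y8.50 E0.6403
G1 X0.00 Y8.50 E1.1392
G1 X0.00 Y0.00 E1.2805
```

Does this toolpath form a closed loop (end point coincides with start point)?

Start point (G0): (0.00, 0.00). End point (last G1): the path returns to the start — closed.

yes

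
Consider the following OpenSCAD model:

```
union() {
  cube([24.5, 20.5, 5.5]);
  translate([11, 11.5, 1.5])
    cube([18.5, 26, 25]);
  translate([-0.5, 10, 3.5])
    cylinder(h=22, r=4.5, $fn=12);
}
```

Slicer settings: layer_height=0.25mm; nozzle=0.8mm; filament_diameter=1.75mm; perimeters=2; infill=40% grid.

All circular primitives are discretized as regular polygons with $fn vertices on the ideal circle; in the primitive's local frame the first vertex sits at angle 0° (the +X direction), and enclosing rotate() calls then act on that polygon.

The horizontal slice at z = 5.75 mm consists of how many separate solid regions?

At z = 5.75 mm: the cube is not intersected at this z (z outside [0, 5.5]); the 18.5×26 cube at (11, 11.5) contributes its full rectangle; the r=4.5 cylinder at (-0.5, 10) gives a regular 12-gon of circumradius 4.5 (constant along its height); Merging all regions: the 2 present regions are separate (no shared area or edge), so areas and boundary lengths simply add and each stays a separate island — 2 connected regions. The result has 2 disconnected regions.

2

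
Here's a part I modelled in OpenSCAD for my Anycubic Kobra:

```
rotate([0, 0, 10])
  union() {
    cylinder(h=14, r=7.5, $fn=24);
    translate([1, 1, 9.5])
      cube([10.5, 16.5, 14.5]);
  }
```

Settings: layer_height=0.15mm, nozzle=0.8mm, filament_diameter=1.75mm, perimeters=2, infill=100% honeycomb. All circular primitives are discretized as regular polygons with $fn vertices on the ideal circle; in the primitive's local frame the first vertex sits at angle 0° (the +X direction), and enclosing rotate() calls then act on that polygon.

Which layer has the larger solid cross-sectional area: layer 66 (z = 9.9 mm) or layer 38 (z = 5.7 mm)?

layer 66 (z = 9.9 mm)

Layer 66 (z = 9.9): the r=7.5 cylinder gives a regular 24-gon of circumradius 7.5 (constant along its height) (area = (24/2)·7.500²·sin(360°/24) = 174.70 mm²); the cube at (1, 1) (footprint 10.5×16.5) is included at this height (area 173.25 mm²); Combining (union): the regions partially overlap — summed areas 347.95 mm² minus the doubly-counted overlap 29.81 mm² gives 318.15 mm² — area = 318.15 mm²; (rotated 10° about Z; rotation is an isometry so areas/perimeters/island counts are preserved). So its area = 318.15 mm². Layer 38 (z = 5.7): the r=7.5 cylinder gives a regular 24-gon of circumradius 7.5 (constant along its height) (area = (24/2)·7.500²·sin(360°/24) = 174.70 mm²); the cube at (1, 1) is not intersected at this z (z outside [9.5, 24]); Taking the union: only the r=7.5 cylinder is present, so the union is just that shape — area = 174.70 mm²; (whole slice rotated 10° about Z — lengths, areas and connectivity unchanged). So its area = 174.70 mm². Layer 66 is larger (318.15 vs 174.70 mm²).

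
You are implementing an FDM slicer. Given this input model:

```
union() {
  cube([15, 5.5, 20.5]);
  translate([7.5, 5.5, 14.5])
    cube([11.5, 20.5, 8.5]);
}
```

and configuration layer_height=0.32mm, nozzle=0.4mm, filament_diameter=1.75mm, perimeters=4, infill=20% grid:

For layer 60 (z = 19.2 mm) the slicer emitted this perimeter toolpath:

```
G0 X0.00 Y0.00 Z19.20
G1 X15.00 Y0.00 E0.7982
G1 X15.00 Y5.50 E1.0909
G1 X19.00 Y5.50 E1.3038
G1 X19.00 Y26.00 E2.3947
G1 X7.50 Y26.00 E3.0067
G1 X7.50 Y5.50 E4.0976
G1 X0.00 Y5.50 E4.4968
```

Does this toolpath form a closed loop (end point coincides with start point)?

no

Start point (G0): (0.00, 0.00). End point (last G1): the path does not return to the start — open.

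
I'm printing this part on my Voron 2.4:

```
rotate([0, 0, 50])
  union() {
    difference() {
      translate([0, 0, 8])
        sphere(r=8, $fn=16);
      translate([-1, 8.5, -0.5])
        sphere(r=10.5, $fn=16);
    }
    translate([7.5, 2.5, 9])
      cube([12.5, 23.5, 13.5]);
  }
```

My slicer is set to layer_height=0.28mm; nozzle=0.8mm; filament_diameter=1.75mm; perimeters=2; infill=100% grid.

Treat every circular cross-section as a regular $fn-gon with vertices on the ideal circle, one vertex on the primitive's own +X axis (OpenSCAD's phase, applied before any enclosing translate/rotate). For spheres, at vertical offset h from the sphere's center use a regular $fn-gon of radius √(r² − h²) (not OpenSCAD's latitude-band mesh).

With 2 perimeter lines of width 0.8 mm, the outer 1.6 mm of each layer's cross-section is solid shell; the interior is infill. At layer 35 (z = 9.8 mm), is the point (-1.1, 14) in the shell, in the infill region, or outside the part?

At z = 9.8 mm: the sphere: section is a regular 16-gon, circumradius = √(r²−h²) = √(8²−1.8²) = 7.795; the sphere at (-1, 8.5): section is a regular 16-gon, circumradius = √(r²−h²) = √(10.5²−10.3²) = 2.040; Taking the first minus the rest: starting from the r=8 sphere, the r=10.5 sphere at (-1, 8.5) partially overlaps it — only the 2.76 mm² overlap (of its 12.74 mm²) is removed, clipping the outline — 1 connected region; the 12.5×23.5 cube at (7.5, 2.5) contributes its full rectangle; Taking the union: the 2 present regions are separate (no shared area or edge), so areas and boundary lengths simply add and each stays a separate island — 2 connected regions; (whole slice rotated 50° about Z — lengths, areas and connectivity unchanged). Overall, the cross-section has 2 separate islands. Undo the 50° rotation: the query point maps to (10.018, 9.842) in the un-rotated model frame. The nearest boundary edge runs (7.50, 2.50)→(7.50, 26.00); distance from the point to it = 2.52 mm. (Shell/infill is judged within the island containing the point — the largest one.) The point is inside the cross-section and 2.52 mm from the nearest boundary — more than the 1.6 mm shell width (2 × 0.8), so it's in the infill interior.

infill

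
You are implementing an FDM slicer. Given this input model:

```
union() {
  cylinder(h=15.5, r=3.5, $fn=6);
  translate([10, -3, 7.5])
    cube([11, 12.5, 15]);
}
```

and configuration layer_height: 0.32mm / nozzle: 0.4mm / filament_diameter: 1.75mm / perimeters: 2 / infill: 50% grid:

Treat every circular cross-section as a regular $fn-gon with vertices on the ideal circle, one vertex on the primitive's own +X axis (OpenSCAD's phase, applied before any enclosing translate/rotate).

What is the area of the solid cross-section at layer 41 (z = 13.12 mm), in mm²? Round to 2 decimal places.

At z = 13.12 mm: the r=3.5 cylinder contributes a regular 6-gon of circumradius 3.5 (area = (6/2)·3.500²·sin(360°/6) = 31.83 mm²); the cube at (10, -3) (footprint 11×12.5) is included at this height (area 137.50 mm²); Taking the union: the 2 present regions are separate (no shared area or edge), so areas and boundary lengths simply add and each stays a separate island — area = 169.33 mm². Overall, the cross-section has 2 separate islands. Net area = 169.33 mm².

169.33 mm²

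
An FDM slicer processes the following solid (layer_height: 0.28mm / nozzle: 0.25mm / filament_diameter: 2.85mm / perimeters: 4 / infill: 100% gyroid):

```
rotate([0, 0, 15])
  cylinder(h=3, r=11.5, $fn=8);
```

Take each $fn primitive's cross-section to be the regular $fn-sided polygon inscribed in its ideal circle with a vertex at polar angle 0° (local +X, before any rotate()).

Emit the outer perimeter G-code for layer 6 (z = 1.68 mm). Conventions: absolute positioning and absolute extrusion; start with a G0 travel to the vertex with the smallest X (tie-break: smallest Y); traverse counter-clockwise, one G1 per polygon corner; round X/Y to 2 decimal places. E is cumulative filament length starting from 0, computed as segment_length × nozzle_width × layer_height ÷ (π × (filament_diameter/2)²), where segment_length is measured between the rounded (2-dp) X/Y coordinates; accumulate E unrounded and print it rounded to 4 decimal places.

G0 X-11.11 Y-2.98 Z1.68
G1 X-5.75 Y-9.96 E0.0966
G1 X2.98 Y-11.11 E0.1932
G1 X9.96 Y-5.75 E0.2898
G1 X11.11 Y2.98 E0.3864
G1 X5.75 Y9.96 E0.4829
G1 X-2.98 Y11.11 E0.5796
G1 X-9.96 Y5.75 E0.6761
G1 X-11.11 Y-2.98 E0.7727

At z = 1.68 mm: the cylinder: section is a regular 8-gon, circumradius r=11.5; (whole slice rotated 15° about Z — lengths, areas and connectivity unchanged). The outline is a single polygon with 8 vertices. Extrusion per mm of travel: 0.25 × 0.28 / (π × 1.425²) = 0.010973. Accumulating E over each segment gives final E = 0.7727.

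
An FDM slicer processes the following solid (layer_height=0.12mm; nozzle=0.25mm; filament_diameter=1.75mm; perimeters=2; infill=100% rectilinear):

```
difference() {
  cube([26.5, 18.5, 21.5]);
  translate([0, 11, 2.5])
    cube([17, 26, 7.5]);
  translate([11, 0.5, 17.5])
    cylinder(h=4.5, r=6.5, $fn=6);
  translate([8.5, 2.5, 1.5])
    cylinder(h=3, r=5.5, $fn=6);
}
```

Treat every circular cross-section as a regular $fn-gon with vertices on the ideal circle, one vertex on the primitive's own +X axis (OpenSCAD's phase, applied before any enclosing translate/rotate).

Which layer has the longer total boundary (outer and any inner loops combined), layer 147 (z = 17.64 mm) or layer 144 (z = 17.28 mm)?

layer 147 (z = 17.64 mm)

Layer 147 (z = 17.64): the 26.5×18.5 cube contributes its full rectangle (perimeter 90.00 mm); the cube at (0, 11) is not intersected at this z (z outside [2.5, 10]); the r=6.5 cylinder at (11, 0.5) contributes a regular 6-gon of circumradius 6.5 (perimeter = 2·6·6.500·sin(180°/6) = 39.00 mm); the cylinder at (8.5, 2.5) does not reach this height (z outside [1.5, 4.5]); Taking the first minus the rest: starting from the 26.5×18.5 cube, the r=6.5 cylinder at (11, 0.5) partially overlaps it — only the 61.24 mm² overlap (of its 109.77 mm²) is removed, clipping the outline — boundary = 98.23 mm. So its perimeter = 98.23 mm. Layer 144 (z = 17.28): the 26.5×18.5 cube contributes its full rectangle (perimeter 90.00 mm); the cube at (0, 11) does not reach this height (z outside [2.5, 10]); the cylinder at (11, 0.5) does not reach this height (z outside [17.5, 22]); the cylinder at (8.5, 2.5) is not intersected at this z (z outside [1.5, 4.5]); After the difference (first − rest): none of the subtracted shapes is present at this height, so the 26.5×18.5 cube is unchanged — boundary = 90.00 mm. So its perimeter = 90.00 mm. Layer 147 is larger (98.23 vs 90.00 mm).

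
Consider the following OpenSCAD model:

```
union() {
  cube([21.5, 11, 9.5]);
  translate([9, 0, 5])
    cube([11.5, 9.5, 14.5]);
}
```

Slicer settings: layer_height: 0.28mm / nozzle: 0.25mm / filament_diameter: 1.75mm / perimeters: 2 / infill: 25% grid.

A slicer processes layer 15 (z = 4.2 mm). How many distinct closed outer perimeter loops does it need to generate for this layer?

1

At z = 4.2 mm: the cube (footprint 21.5×11) is included at this height; the cube at (9, 0) is not intersected at this z (z outside [5, 19.5]); Taking the union: only the 21.5×11 cube is present, so the union is just that shape — 1 connected region. The result has 1 disconnected region.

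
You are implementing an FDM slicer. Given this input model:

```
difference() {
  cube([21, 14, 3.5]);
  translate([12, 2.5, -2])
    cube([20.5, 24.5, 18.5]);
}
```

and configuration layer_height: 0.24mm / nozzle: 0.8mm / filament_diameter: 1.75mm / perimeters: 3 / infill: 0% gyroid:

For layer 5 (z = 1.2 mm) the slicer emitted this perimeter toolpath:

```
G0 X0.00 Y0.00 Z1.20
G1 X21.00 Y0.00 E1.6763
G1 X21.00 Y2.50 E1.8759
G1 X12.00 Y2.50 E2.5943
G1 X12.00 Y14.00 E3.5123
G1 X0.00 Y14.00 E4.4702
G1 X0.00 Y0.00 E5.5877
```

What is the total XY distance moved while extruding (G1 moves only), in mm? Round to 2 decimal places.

70.00 mm

Sum the Euclidean lengths of each G1 segment: total = 70.00 mm.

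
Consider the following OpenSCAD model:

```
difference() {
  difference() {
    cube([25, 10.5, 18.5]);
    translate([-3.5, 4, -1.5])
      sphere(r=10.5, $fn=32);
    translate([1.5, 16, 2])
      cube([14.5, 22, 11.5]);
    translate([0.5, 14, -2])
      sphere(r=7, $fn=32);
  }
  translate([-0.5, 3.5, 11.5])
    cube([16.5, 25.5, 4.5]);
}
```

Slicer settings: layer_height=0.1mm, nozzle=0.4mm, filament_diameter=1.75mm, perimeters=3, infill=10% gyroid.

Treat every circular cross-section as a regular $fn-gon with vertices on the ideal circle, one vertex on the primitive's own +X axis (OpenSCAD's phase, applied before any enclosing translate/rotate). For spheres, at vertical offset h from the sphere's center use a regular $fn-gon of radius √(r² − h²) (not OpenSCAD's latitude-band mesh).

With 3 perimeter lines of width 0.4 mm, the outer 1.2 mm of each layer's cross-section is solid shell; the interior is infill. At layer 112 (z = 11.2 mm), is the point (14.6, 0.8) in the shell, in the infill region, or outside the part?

At z = 11.2 mm: the 25×10.5 cube contributes its full rectangle; the sphere at (-3.5, 4) does not reach this height (|z−center|=12.700 > r=10.5); the 14.5×22 cube at (1.5, 16) contributes its full rectangle; the sphere at (0.5, 14) is not intersected at this z (|z−center|=13.200 > r=7); After the difference (first − rest): starting from the 25×10.5 cube, the 14.5×22 cube at (1.5, 16) misses the remaining region (no effect) — 1 connected region; the cube at (-0.5, 3.5) is not intersected at this z (z outside [11.5, 16]); Taking the first minus the rest: none of the subtracted shapes is present at this height, so that combined region is unchanged — 1 connected region. Overall, the cross-section is a single solid region. The nearest boundary edge runs (25.00, 0.00)→(0.00, 0.00); distance from the point to it = 0.80 mm. The point is inside the cross-section, 0.80 mm from the nearest boundary — within the 1.2 mm shell band (3 × 0.4).

shell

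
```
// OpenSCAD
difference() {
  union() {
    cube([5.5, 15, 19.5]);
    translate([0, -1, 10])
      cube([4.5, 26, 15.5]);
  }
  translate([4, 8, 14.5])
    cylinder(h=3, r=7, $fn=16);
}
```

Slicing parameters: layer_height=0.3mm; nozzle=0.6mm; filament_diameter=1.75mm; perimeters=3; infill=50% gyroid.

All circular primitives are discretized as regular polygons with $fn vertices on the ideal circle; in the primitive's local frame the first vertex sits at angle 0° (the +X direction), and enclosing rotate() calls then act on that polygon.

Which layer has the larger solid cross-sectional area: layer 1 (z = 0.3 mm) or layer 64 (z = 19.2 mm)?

Layer 1 (z = 0.3): the cube (footprint 5.5×15) is included at this height (area 82.50 mm²); the cube at (0, -1) is not intersected at this z (z outside [10, 25.5]); Combining (union): only the 5.5×15 cube is present, so the union is just that shape — area = 82.50 mm²; the cylinder at (4, 8) is not intersected at this z (z outside [14.5, 17.5]); After the difference (first − rest): none of the subtracted shapes is present at this height, so the result so far is unchanged — area = 82.50 mm². So its area = 82.50 mm². Layer 64 (z = 19.2): the 5.5×15 cube contributes its full rectangle (area 82.50 mm²); the 4.5×26 cube at (0, -1) contributes its full rectangle (area 117.00 mm²); Merging all regions: the regions partially overlap — summed areas 199.50 mm² minus the doubly-counted overlap 67.50 mm² gives 132.00 mm² — area = 132.00 mm²; the cylinder at (4, 8) is not intersected at this z (z outside [14.5, 17.5]); After the difference (first − rest): none of the subtracted shapes is present at this height, so that combined region is unchanged — area = 132.00 mm². So its area = 132.00 mm². Layer 64 is larger (132.00 vs 82.50 mm²).

layer 64 (z = 19.2 mm)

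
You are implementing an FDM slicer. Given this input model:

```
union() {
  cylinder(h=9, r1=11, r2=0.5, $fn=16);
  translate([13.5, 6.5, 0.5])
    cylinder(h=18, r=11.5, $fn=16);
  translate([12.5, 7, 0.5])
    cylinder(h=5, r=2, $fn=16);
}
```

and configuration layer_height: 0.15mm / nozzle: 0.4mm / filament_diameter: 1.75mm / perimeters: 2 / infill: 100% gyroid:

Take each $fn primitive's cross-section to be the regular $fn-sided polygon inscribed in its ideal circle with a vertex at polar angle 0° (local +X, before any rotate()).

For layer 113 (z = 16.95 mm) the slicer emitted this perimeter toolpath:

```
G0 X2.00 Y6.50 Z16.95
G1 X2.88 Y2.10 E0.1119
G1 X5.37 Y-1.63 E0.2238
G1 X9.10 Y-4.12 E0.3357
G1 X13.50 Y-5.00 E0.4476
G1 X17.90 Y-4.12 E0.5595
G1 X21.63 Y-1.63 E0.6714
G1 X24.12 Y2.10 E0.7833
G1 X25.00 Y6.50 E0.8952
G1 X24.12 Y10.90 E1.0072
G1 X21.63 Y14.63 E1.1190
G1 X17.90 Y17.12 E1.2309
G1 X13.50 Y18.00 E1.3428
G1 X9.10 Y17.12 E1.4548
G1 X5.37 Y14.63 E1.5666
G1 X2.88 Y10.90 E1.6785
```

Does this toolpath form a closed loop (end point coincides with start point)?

no

Start point (G0): (2.00, 6.50). End point (last G1): the path does not return to the start — open.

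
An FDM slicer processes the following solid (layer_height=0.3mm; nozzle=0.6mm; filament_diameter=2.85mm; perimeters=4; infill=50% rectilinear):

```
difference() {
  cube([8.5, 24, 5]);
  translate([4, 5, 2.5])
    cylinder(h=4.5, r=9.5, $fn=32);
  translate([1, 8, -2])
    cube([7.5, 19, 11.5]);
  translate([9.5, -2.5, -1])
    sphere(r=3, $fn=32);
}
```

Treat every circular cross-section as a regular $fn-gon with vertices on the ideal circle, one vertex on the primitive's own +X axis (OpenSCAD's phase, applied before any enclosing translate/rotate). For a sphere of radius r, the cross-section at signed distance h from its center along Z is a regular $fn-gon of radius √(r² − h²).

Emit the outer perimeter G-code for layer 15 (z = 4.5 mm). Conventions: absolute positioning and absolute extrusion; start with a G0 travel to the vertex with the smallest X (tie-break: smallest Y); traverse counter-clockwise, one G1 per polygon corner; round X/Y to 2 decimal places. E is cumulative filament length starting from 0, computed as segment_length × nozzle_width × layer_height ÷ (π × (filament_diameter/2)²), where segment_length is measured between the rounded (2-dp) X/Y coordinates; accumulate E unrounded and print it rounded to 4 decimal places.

G0 X0.00 Y13.58 Z4.50
G1 X0.36 Y13.78 E0.0116
G1 X1.00 Y13.97 E0.0305
G1 X1.00 Y24.00 E0.3135
G1 X0.00 Y24.00 E0.3417
G1 X0.00 Y13.58 E0.6357

At z = 4.5 mm: the 8.5×24 cube contributes its full rectangle; the r=9.5 cylinder at (4, 5) gives a regular 32-gon of circumradius 9.5 (constant along its height); the 7.5×19 cube at (1, 8) contributes its full rectangle; the sphere at (9.5, -2.5) does not reach this height (|z−center|=5.500 > r=3); Taking the first minus the rest: starting from the 8.5×24 cube, the r=9.5 cylinder at (4, 5) partially overlaps it — only the 120.17 mm² overlap (of its 281.71 mm²) is removed, clipping the outline; the 7.5×19 cube at (1, 8) partially overlaps it — only the 73.63 mm² overlap (of its 142.50 mm²) is removed, clipping the outline — 1 connected region. The outline is a single polygon with 5 vertices. Extrusion per mm of travel: 0.6 × 0.3 / (π × 1.425²) = 0.028216. Accumulating E over each segment gives final E = 0.6357.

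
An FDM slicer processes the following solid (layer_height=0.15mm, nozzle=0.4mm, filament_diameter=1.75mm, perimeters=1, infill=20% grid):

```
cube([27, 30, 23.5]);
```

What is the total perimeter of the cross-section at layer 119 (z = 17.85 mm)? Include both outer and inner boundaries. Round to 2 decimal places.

At z = 17.85 mm: the 27×30 cube contributes its full rectangle (perimeter 114.00 mm). Overall, the cross-section is a single solid region. Total boundary length (outer) = 114.00 mm.

114.00 mm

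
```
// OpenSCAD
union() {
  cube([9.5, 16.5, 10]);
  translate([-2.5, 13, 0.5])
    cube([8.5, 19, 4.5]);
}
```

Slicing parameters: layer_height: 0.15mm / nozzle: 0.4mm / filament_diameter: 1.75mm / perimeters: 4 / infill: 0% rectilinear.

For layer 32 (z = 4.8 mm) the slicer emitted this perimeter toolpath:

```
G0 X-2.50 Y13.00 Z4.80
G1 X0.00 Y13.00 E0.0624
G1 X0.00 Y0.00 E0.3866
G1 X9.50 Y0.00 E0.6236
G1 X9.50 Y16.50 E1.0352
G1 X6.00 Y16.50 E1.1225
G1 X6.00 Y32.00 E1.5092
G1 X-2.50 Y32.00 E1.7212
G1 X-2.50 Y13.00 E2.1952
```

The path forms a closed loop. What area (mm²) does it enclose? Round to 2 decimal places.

Apply the shoelace formula to the sequence of (X, Y) vertices; enclosed area = 297.25 mm².

297.25 mm²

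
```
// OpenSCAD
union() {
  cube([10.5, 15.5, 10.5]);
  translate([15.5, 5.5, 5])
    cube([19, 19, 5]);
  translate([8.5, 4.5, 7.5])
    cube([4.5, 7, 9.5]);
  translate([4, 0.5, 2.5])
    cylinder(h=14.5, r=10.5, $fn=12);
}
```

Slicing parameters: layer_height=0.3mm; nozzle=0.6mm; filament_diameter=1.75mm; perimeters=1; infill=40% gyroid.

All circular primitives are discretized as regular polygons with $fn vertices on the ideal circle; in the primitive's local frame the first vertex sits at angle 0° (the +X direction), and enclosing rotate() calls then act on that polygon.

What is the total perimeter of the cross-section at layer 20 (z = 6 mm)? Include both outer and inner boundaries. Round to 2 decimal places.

153.11 mm

At z = 6 mm: the cube is present — its section is the full 10.5×15.5 rectangle (perimeter 52.00 mm); the 19×19 cube at (15.5, 5.5) contributes its full rectangle (perimeter 76.00 mm); the cube at (8.5, 4.5) is absent (z outside [7.5, 17]); the r=10.5 cylinder at (4, 0.5) contributes a regular 12-gon of circumradius 10.5 (perimeter = 2·12·10.500·sin(180°/12) = 65.22 mm); Merging all regions: the regions partially overlap (shared area 107.12 mm²), so the edge portions inside another operand are dropped and the merged outline is re-measured after clipping — boundary = 153.11 mm. Overall, the cross-section has 2 separate islands. Total boundary length (outer) = 153.11 mm.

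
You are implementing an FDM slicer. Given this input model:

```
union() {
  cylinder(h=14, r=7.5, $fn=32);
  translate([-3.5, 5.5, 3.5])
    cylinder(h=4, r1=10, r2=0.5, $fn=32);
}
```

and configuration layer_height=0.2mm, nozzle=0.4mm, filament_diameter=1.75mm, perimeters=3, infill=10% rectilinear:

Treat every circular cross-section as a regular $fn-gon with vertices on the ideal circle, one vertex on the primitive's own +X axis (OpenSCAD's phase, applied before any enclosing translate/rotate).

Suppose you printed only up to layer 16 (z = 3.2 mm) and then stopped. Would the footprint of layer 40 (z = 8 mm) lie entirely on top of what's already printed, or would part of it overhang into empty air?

Compare the two slices. At z = 3.2: the r=7.5 cylinder contributes a regular 32-gon of circumradius 7.5 (area = (32/2)·7.500²·sin(360°/32) = 175.58 mm²); the cone at (-3.5, 5.5) does not reach this height (z outside [3.5, 7.5]); Combining (union): only the r=7.5 cylinder is present, so the union is just that shape — area = 175.58 mm². At z = 8: the r=7.5 cylinder gives a regular 32-gon of circumradius 7.5 (constant along its height) (area = (32/2)·7.500²·sin(360°/32) = 175.58 mm²); the cone at (-3.5, 5.5) is absent (z outside [3.5, 7.5]); Combining (union): only the r=7.5 cylinder is present, so the union is just that shape — area = 175.58 mm². Checking containment: the cross-section at z = 8 is a subset of the cross-section at z = 3.2.

entirely on top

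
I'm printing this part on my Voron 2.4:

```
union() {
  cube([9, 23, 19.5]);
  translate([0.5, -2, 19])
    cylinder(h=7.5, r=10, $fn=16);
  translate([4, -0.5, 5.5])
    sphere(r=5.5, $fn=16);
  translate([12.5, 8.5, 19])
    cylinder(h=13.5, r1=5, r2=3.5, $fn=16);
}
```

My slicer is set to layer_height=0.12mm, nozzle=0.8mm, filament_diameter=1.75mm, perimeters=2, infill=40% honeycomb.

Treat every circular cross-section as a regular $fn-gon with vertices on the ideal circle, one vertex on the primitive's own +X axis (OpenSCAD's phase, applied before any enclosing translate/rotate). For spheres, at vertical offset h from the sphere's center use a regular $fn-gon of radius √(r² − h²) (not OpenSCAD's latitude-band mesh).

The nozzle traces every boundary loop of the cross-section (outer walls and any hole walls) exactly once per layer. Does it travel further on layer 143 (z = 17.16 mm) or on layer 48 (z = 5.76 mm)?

Layer 143 (z = 17.16): the cube is present — its section is the full 9×23 rectangle (perimeter 64.00 mm); the cylinder at (0.5, -2) does not reach this height (z outside [19, 26.5]); the sphere at (4, -0.5) does not reach this height (|z−center|=11.660 > r=5.5); the cone at (12.5, 8.5) does not reach this height (z outside [19, 32.5]); Taking the union: only the 9×23 cube is present, so the union is just that shape — boundary = 64.00 mm. So its perimeter = 64.00 mm. Layer 48 (z = 5.76): the cube (footprint 9×23) is included at this height (perimeter 64.00 mm); the cylinder at (0.5, -2) does not reach this height (z outside [19, 26.5]); the r=5.5 sphere at (4, -0.5) slices to a regular 16-gon of circumradius 5.494 (√(r²−h²) with h=0.26 from center) (perimeter = 2·16·5.494·sin(180°/16) = 34.30 mm); the cone at (12.5, 8.5) is not intersected at this z (z outside [19, 32.5]); Taking the union: the regions partially overlap (shared area 37.53 mm²), so the edge portions inside another operand are dropped and the merged outline is re-measured after clipping — boundary = 73.58 mm. So its perimeter = 73.58 mm. Layer 48 is larger (73.58 vs 64.00 mm).

layer 48 (z = 5.76 mm)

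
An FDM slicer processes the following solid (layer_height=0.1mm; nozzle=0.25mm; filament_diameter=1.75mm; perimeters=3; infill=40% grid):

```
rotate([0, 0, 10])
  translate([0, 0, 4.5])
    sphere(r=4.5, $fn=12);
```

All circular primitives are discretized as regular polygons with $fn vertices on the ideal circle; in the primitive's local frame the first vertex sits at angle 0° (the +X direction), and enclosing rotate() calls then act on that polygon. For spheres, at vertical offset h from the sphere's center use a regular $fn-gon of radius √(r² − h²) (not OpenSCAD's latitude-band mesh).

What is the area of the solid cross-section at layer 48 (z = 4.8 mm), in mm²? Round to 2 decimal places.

60.48 mm²

At z = 4.8 mm: the r=4.5 sphere contributes a regular 12-gon of circumradius √(4.5²−0.3²) = 4.490 (area = (12/2)·4.490²·sin(360°/12) = 60.48 mm²); (rotated 10° about Z; rotation is an isometry so areas/perimeters/island counts are preserved). Overall, the cross-section is a single solid region. Net area = 60.48 mm².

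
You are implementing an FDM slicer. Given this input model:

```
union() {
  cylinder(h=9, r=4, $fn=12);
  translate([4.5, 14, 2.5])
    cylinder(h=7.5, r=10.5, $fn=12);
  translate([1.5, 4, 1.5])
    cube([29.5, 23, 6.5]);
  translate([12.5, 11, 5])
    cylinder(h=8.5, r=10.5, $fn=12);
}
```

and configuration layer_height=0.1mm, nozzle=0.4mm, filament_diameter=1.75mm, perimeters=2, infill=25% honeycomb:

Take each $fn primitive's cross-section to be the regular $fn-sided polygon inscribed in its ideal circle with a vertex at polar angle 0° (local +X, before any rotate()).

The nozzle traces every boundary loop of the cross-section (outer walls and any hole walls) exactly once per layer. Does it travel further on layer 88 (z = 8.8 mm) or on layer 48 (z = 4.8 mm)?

Layer 88 (z = 8.8): the cylinder: section is a regular 12-gon, circumradius r=4 (perimeter = 2·12·4.000·sin(180°/12) = 24.85 mm); the r=10.5 cylinder at (4.5, 14) contributes a regular 12-gon of circumradius 10.5 (perimeter = 2·12·10.500·sin(180°/12) = 65.22 mm); the cube at (1.5, 4) is not intersected at this z (z outside [1.5, 8]); the cylinder at (12.5, 11): section is a regular 12-gon, circumradius r=10.5 (perimeter = 2·12·10.500·sin(180°/12) = 65.22 mm); Combining (union): the regions partially overlap (shared area 160.38 mm²), so the edge portions inside another operand are dropped and the merged outline is re-measured after clipping — boundary = 108.03 mm. So its perimeter = 108.03 mm. Layer 48 (z = 4.8): the cylinder: section is a regular 12-gon, circumradius r=4 (perimeter = 2·12·4.000·sin(180°/12) = 24.85 mm); the r=10.5 cylinder at (4.5, 14) contributes a regular 12-gon of circumradius 10.5 (perimeter = 2·12·10.500·sin(180°/12) = 65.22 mm); the 29.5×23 cube at (1.5, 4) contributes its full rectangle (perimeter 105.00 mm); the cylinder at (12.5, 11) does not reach this height (z outside [5, 13.5]); Taking the union: the regions partially overlap (shared area 225.03 mm²), so the edge portions inside another operand are dropped and the merged outline is re-measured after clipping — boundary = 136.99 mm. So its perimeter = 136.99 mm. Layer 48 is larger (136.99 vs 108.03 mm).

layer 48 (z = 4.8 mm)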